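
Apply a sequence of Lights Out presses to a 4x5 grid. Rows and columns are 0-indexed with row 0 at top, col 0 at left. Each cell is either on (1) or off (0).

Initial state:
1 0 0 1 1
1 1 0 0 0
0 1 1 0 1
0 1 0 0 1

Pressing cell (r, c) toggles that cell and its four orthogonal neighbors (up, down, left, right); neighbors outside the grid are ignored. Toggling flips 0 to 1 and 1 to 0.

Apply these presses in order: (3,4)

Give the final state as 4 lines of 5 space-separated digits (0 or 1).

Answer: 1 0 0 1 1
1 1 0 0 0
0 1 1 0 0
0 1 0 1 0

Derivation:
After press 1 at (3,4):
1 0 0 1 1
1 1 0 0 0
0 1 1 0 0
0 1 0 1 0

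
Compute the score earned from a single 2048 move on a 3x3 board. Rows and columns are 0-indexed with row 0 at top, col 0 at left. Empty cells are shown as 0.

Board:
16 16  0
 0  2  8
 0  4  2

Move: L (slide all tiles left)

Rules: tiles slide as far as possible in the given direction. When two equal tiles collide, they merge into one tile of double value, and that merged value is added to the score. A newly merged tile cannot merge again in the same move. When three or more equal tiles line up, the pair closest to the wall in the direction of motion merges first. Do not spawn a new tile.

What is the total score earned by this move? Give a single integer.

Answer: 32

Derivation:
Slide left:
row 0: [16, 16, 0] -> [32, 0, 0]  score +32 (running 32)
row 1: [0, 2, 8] -> [2, 8, 0]  score +0 (running 32)
row 2: [0, 4, 2] -> [4, 2, 0]  score +0 (running 32)
Board after move:
32  0  0
 2  8  0
 4  2  0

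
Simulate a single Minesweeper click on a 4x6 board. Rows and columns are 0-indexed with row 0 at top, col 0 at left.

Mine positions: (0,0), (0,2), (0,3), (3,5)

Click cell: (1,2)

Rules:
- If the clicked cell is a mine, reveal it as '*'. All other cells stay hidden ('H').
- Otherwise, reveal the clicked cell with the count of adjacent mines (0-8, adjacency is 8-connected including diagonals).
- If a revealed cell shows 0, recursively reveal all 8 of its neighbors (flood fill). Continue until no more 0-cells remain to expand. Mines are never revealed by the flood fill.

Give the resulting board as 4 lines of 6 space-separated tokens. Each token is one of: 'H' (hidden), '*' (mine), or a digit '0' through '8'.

H H H H H H
H H 2 H H H
H H H H H H
H H H H H H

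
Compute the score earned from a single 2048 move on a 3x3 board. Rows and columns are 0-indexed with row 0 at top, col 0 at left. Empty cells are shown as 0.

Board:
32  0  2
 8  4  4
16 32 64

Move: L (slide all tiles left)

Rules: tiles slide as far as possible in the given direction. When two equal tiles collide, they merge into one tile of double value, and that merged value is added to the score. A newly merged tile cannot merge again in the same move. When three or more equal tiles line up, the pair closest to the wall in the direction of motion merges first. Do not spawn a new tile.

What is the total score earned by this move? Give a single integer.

Slide left:
row 0: [32, 0, 2] -> [32, 2, 0]  score +0 (running 0)
row 1: [8, 4, 4] -> [8, 8, 0]  score +8 (running 8)
row 2: [16, 32, 64] -> [16, 32, 64]  score +0 (running 8)
Board after move:
32  2  0
 8  8  0
16 32 64

Answer: 8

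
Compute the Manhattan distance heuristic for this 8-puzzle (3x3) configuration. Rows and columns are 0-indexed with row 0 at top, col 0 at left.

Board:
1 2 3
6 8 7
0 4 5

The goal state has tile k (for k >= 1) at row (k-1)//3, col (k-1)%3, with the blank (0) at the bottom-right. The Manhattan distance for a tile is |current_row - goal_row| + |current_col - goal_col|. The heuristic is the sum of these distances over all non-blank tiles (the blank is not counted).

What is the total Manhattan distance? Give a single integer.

Tile 1: at (0,0), goal (0,0), distance |0-0|+|0-0| = 0
Tile 2: at (0,1), goal (0,1), distance |0-0|+|1-1| = 0
Tile 3: at (0,2), goal (0,2), distance |0-0|+|2-2| = 0
Tile 6: at (1,0), goal (1,2), distance |1-1|+|0-2| = 2
Tile 8: at (1,1), goal (2,1), distance |1-2|+|1-1| = 1
Tile 7: at (1,2), goal (2,0), distance |1-2|+|2-0| = 3
Tile 4: at (2,1), goal (1,0), distance |2-1|+|1-0| = 2
Tile 5: at (2,2), goal (1,1), distance |2-1|+|2-1| = 2
Sum: 0 + 0 + 0 + 2 + 1 + 3 + 2 + 2 = 10

Answer: 10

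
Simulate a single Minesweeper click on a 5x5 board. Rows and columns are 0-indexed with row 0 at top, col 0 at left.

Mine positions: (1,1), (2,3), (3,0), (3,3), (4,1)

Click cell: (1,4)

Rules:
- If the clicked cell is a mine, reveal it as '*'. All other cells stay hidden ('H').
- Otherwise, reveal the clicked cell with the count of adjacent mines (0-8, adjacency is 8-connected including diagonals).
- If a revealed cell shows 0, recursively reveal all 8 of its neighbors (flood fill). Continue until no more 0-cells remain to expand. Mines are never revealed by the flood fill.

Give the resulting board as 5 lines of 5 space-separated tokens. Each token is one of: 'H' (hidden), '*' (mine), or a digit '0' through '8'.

H H H H H
H H H H 1
H H H H H
H H H H H
H H H H H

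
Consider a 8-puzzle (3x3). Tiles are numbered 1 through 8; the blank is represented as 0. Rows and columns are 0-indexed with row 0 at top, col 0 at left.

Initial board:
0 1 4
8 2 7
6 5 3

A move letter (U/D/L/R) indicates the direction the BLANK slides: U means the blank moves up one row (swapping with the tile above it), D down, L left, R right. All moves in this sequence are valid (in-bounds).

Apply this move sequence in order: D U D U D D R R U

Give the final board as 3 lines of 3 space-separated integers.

Answer: 8 1 4
6 2 0
5 3 7

Derivation:
After move 1 (D):
8 1 4
0 2 7
6 5 3

After move 2 (U):
0 1 4
8 2 7
6 5 3

After move 3 (D):
8 1 4
0 2 7
6 5 3

After move 4 (U):
0 1 4
8 2 7
6 5 3

After move 5 (D):
8 1 4
0 2 7
6 5 3

After move 6 (D):
8 1 4
6 2 7
0 5 3

After move 7 (R):
8 1 4
6 2 7
5 0 3

After move 8 (R):
8 1 4
6 2 7
5 3 0

After move 9 (U):
8 1 4
6 2 0
5 3 7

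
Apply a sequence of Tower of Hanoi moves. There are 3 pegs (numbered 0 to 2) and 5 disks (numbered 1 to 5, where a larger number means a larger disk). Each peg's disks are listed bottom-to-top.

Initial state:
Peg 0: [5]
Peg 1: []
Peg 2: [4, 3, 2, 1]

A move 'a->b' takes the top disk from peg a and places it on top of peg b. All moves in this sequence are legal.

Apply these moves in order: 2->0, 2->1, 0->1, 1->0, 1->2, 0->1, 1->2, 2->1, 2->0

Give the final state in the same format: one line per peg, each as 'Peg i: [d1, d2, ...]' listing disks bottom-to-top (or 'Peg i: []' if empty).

After move 1 (2->0):
Peg 0: [5, 1]
Peg 1: []
Peg 2: [4, 3, 2]

After move 2 (2->1):
Peg 0: [5, 1]
Peg 1: [2]
Peg 2: [4, 3]

After move 3 (0->1):
Peg 0: [5]
Peg 1: [2, 1]
Peg 2: [4, 3]

After move 4 (1->0):
Peg 0: [5, 1]
Peg 1: [2]
Peg 2: [4, 3]

After move 5 (1->2):
Peg 0: [5, 1]
Peg 1: []
Peg 2: [4, 3, 2]

After move 6 (0->1):
Peg 0: [5]
Peg 1: [1]
Peg 2: [4, 3, 2]

After move 7 (1->2):
Peg 0: [5]
Peg 1: []
Peg 2: [4, 3, 2, 1]

After move 8 (2->1):
Peg 0: [5]
Peg 1: [1]
Peg 2: [4, 3, 2]

After move 9 (2->0):
Peg 0: [5, 2]
Peg 1: [1]
Peg 2: [4, 3]

Answer: Peg 0: [5, 2]
Peg 1: [1]
Peg 2: [4, 3]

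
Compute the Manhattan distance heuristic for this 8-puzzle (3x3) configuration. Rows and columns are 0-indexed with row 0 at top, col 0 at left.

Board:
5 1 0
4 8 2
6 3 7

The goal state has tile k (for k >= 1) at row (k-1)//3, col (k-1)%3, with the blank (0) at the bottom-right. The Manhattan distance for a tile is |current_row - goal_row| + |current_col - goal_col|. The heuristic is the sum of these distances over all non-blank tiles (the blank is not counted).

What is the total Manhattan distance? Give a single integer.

Answer: 14

Derivation:
Tile 5: (0,0)->(1,1) = 2
Tile 1: (0,1)->(0,0) = 1
Tile 4: (1,0)->(1,0) = 0
Tile 8: (1,1)->(2,1) = 1
Tile 2: (1,2)->(0,1) = 2
Tile 6: (2,0)->(1,2) = 3
Tile 3: (2,1)->(0,2) = 3
Tile 7: (2,2)->(2,0) = 2
Sum: 2 + 1 + 0 + 1 + 2 + 3 + 3 + 2 = 14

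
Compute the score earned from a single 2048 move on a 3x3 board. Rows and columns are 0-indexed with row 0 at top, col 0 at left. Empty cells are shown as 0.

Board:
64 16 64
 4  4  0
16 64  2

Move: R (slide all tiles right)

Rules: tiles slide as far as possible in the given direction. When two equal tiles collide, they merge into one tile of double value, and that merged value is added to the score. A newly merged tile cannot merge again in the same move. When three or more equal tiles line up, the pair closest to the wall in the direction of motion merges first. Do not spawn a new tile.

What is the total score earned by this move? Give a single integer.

Slide right:
row 0: [64, 16, 64] -> [64, 16, 64]  score +0 (running 0)
row 1: [4, 4, 0] -> [0, 0, 8]  score +8 (running 8)
row 2: [16, 64, 2] -> [16, 64, 2]  score +0 (running 8)
Board after move:
64 16 64
 0  0  8
16 64  2

Answer: 8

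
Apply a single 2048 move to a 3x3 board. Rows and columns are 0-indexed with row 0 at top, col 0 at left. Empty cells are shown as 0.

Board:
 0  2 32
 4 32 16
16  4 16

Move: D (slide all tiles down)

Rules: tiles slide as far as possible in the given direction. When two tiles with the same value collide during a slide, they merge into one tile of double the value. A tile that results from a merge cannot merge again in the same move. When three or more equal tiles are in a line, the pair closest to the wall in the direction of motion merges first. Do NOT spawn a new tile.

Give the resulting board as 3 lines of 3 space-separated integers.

Answer:  0  2  0
 4 32 32
16  4 32

Derivation:
Slide down:
col 0: [0, 4, 16] -> [0, 4, 16]
col 1: [2, 32, 4] -> [2, 32, 4]
col 2: [32, 16, 16] -> [0, 32, 32]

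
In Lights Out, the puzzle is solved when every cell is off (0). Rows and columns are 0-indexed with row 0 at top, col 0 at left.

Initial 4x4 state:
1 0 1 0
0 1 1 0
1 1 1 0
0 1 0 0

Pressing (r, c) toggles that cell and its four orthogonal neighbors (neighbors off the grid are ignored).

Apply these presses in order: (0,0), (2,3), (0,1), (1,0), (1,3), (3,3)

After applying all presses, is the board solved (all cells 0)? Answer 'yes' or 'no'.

After press 1 at (0,0):
0 1 1 0
1 1 1 0
1 1 1 0
0 1 0 0

After press 2 at (2,3):
0 1 1 0
1 1 1 1
1 1 0 1
0 1 0 1

After press 3 at (0,1):
1 0 0 0
1 0 1 1
1 1 0 1
0 1 0 1

After press 4 at (1,0):
0 0 0 0
0 1 1 1
0 1 0 1
0 1 0 1

After press 5 at (1,3):
0 0 0 1
0 1 0 0
0 1 0 0
0 1 0 1

After press 6 at (3,3):
0 0 0 1
0 1 0 0
0 1 0 1
0 1 1 0

Lights still on: 6

Answer: no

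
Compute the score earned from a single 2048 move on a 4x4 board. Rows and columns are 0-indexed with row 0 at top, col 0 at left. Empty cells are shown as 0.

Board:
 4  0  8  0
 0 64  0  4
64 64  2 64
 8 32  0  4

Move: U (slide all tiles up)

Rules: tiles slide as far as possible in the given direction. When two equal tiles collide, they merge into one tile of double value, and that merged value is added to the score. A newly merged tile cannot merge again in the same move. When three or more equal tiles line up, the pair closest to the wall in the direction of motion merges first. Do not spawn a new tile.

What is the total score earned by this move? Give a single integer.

Answer: 128

Derivation:
Slide up:
col 0: [4, 0, 64, 8] -> [4, 64, 8, 0]  score +0 (running 0)
col 1: [0, 64, 64, 32] -> [128, 32, 0, 0]  score +128 (running 128)
col 2: [8, 0, 2, 0] -> [8, 2, 0, 0]  score +0 (running 128)
col 3: [0, 4, 64, 4] -> [4, 64, 4, 0]  score +0 (running 128)
Board after move:
  4 128   8   4
 64  32   2  64
  8   0   0   4
  0   0   0   0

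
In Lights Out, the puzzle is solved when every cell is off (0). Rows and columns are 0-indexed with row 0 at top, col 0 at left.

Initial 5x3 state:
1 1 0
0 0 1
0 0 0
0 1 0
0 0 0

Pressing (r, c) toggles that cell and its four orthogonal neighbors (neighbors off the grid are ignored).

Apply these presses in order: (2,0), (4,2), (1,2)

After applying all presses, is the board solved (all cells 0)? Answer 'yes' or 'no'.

After press 1 at (2,0):
1 1 0
1 0 1
1 1 0
1 1 0
0 0 0

After press 2 at (4,2):
1 1 0
1 0 1
1 1 0
1 1 1
0 1 1

After press 3 at (1,2):
1 1 1
1 1 0
1 1 1
1 1 1
0 1 1

Lights still on: 13

Answer: no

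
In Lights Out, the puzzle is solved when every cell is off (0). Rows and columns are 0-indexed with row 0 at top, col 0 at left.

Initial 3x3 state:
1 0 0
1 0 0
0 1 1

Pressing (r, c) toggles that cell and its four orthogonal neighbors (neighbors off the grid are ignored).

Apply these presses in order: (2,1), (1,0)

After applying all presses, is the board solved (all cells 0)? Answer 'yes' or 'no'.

Answer: yes

Derivation:
After press 1 at (2,1):
1 0 0
1 1 0
1 0 0

After press 2 at (1,0):
0 0 0
0 0 0
0 0 0

Lights still on: 0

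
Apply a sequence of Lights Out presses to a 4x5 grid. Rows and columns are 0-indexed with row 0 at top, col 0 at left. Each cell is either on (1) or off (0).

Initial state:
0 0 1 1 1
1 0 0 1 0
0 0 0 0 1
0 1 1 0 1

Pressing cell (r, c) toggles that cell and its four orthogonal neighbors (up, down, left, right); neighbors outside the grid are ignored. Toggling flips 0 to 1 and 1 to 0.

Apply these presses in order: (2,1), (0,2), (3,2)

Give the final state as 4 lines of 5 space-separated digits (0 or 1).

Answer: 0 1 0 0 1
1 1 1 1 0
1 1 0 0 1
0 1 0 1 1

Derivation:
After press 1 at (2,1):
0 0 1 1 1
1 1 0 1 0
1 1 1 0 1
0 0 1 0 1

After press 2 at (0,2):
0 1 0 0 1
1 1 1 1 0
1 1 1 0 1
0 0 1 0 1

After press 3 at (3,2):
0 1 0 0 1
1 1 1 1 0
1 1 0 0 1
0 1 0 1 1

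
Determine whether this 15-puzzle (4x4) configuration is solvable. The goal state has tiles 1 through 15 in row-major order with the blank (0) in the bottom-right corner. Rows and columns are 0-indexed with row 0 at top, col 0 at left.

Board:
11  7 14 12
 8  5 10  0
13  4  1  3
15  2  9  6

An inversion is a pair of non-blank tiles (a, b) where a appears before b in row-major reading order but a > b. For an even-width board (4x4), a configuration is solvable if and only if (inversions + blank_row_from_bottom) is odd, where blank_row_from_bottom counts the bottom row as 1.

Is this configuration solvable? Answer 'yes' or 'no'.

Answer: yes

Derivation:
Inversions: 66
Blank is in row 1 (0-indexed from top), which is row 3 counting from the bottom (bottom = 1).
66 + 3 = 69, which is odd, so the puzzle is solvable.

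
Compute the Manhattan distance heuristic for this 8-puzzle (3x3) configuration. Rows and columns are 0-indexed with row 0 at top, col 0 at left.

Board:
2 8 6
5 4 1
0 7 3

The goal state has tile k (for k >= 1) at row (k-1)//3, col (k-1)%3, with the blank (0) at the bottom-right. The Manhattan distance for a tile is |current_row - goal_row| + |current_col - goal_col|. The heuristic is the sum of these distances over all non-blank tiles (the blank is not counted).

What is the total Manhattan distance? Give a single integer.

Tile 2: (0,0)->(0,1) = 1
Tile 8: (0,1)->(2,1) = 2
Tile 6: (0,2)->(1,2) = 1
Tile 5: (1,0)->(1,1) = 1
Tile 4: (1,1)->(1,0) = 1
Tile 1: (1,2)->(0,0) = 3
Tile 7: (2,1)->(2,0) = 1
Tile 3: (2,2)->(0,2) = 2
Sum: 1 + 2 + 1 + 1 + 1 + 3 + 1 + 2 = 12

Answer: 12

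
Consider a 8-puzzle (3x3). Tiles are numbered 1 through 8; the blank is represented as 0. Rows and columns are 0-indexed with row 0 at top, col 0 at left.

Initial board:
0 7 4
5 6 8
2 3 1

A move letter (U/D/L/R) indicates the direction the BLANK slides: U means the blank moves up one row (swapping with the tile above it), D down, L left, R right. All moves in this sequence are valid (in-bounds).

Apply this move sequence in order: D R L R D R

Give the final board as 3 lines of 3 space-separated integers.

Answer: 5 7 4
6 3 8
2 1 0

Derivation:
After move 1 (D):
5 7 4
0 6 8
2 3 1

After move 2 (R):
5 7 4
6 0 8
2 3 1

After move 3 (L):
5 7 4
0 6 8
2 3 1

After move 4 (R):
5 7 4
6 0 8
2 3 1

After move 5 (D):
5 7 4
6 3 8
2 0 1

After move 6 (R):
5 7 4
6 3 8
2 1 0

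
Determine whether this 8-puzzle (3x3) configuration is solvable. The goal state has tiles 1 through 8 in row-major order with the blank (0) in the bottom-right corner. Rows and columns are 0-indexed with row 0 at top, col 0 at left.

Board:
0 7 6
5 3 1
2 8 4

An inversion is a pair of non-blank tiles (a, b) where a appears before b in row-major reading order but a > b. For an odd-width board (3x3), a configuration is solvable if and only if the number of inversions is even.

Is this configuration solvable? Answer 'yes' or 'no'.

Inversions (pairs i<j in row-major order where tile[i] > tile[j] > 0): 18
18 is even, so the puzzle is solvable.

Answer: yes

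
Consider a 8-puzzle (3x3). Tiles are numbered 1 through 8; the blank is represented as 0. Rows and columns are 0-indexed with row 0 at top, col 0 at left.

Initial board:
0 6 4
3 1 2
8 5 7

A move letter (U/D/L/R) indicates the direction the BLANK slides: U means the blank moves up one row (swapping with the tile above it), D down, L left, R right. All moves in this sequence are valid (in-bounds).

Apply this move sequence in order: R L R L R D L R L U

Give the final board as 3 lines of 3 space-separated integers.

After move 1 (R):
6 0 4
3 1 2
8 5 7

After move 2 (L):
0 6 4
3 1 2
8 5 7

After move 3 (R):
6 0 4
3 1 2
8 5 7

After move 4 (L):
0 6 4
3 1 2
8 5 7

After move 5 (R):
6 0 4
3 1 2
8 5 7

After move 6 (D):
6 1 4
3 0 2
8 5 7

After move 7 (L):
6 1 4
0 3 2
8 5 7

After move 8 (R):
6 1 4
3 0 2
8 5 7

After move 9 (L):
6 1 4
0 3 2
8 5 7

After move 10 (U):
0 1 4
6 3 2
8 5 7

Answer: 0 1 4
6 3 2
8 5 7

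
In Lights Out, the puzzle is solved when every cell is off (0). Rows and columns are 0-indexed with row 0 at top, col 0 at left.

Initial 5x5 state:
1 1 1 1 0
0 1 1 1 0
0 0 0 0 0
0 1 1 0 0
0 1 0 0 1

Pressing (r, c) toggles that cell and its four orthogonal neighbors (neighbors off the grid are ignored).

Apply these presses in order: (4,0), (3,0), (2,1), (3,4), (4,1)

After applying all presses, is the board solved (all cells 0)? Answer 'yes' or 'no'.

Answer: no

Derivation:
After press 1 at (4,0):
1 1 1 1 0
0 1 1 1 0
0 0 0 0 0
1 1 1 0 0
1 0 0 0 1

After press 2 at (3,0):
1 1 1 1 0
0 1 1 1 0
1 0 0 0 0
0 0 1 0 0
0 0 0 0 1

After press 3 at (2,1):
1 1 1 1 0
0 0 1 1 0
0 1 1 0 0
0 1 1 0 0
0 0 0 0 1

After press 4 at (3,4):
1 1 1 1 0
0 0 1 1 0
0 1 1 0 1
0 1 1 1 1
0 0 0 0 0

After press 5 at (4,1):
1 1 1 1 0
0 0 1 1 0
0 1 1 0 1
0 0 1 1 1
1 1 1 0 0

Lights still on: 15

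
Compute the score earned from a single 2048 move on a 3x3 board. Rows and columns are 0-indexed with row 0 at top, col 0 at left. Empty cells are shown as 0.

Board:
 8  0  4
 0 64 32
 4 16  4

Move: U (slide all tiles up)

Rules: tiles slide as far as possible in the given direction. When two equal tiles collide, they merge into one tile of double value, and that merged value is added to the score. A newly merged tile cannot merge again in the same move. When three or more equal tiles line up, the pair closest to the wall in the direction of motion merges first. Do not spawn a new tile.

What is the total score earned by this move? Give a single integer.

Answer: 0

Derivation:
Slide up:
col 0: [8, 0, 4] -> [8, 4, 0]  score +0 (running 0)
col 1: [0, 64, 16] -> [64, 16, 0]  score +0 (running 0)
col 2: [4, 32, 4] -> [4, 32, 4]  score +0 (running 0)
Board after move:
 8 64  4
 4 16 32
 0  0  4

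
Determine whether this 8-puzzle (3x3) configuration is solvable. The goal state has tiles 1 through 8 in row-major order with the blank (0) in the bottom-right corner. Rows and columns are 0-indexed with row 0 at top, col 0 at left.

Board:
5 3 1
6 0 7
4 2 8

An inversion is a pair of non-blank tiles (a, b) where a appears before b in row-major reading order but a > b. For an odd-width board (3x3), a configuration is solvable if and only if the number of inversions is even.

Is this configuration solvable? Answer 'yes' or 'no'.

Inversions (pairs i<j in row-major order where tile[i] > tile[j] > 0): 11
11 is odd, so the puzzle is not solvable.

Answer: no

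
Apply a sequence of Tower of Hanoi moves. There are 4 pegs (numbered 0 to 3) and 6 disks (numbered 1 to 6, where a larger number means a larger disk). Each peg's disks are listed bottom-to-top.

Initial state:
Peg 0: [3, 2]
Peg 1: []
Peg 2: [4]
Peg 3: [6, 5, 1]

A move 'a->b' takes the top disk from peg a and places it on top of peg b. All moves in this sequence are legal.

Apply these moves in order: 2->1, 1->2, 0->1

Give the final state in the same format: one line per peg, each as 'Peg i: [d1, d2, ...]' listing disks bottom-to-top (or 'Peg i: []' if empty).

Answer: Peg 0: [3]
Peg 1: [2]
Peg 2: [4]
Peg 3: [6, 5, 1]

Derivation:
After move 1 (2->1):
Peg 0: [3, 2]
Peg 1: [4]
Peg 2: []
Peg 3: [6, 5, 1]

After move 2 (1->2):
Peg 0: [3, 2]
Peg 1: []
Peg 2: [4]
Peg 3: [6, 5, 1]

After move 3 (0->1):
Peg 0: [3]
Peg 1: [2]
Peg 2: [4]
Peg 3: [6, 5, 1]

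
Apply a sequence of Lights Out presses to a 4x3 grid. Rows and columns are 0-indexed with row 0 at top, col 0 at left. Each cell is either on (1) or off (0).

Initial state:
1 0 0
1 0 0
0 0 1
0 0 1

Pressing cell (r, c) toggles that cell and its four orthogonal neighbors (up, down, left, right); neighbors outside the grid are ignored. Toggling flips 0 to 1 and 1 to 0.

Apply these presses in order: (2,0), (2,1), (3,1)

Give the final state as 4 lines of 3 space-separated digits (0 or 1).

After press 1 at (2,0):
1 0 0
0 0 0
1 1 1
1 0 1

After press 2 at (2,1):
1 0 0
0 1 0
0 0 0
1 1 1

After press 3 at (3,1):
1 0 0
0 1 0
0 1 0
0 0 0

Answer: 1 0 0
0 1 0
0 1 0
0 0 0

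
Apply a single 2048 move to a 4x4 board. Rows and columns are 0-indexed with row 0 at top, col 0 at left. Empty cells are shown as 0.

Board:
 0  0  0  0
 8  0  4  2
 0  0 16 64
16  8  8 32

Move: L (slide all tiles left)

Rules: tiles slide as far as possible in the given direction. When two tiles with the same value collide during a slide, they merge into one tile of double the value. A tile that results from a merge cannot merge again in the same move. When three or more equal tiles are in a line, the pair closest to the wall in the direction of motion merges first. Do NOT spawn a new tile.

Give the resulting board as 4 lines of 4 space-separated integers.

Answer:  0  0  0  0
 8  4  2  0
16 64  0  0
16 16 32  0

Derivation:
Slide left:
row 0: [0, 0, 0, 0] -> [0, 0, 0, 0]
row 1: [8, 0, 4, 2] -> [8, 4, 2, 0]
row 2: [0, 0, 16, 64] -> [16, 64, 0, 0]
row 3: [16, 8, 8, 32] -> [16, 16, 32, 0]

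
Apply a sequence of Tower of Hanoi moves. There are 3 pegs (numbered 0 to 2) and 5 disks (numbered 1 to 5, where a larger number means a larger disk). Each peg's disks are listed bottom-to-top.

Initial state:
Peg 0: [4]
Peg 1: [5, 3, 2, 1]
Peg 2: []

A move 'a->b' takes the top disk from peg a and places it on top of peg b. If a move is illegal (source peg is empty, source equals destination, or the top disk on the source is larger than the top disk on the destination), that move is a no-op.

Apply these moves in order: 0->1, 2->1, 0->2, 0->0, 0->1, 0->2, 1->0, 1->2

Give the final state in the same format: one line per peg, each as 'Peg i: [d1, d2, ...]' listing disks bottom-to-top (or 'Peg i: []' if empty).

Answer: Peg 0: [1]
Peg 1: [5, 3]
Peg 2: [4, 2]

Derivation:
After move 1 (0->1):
Peg 0: [4]
Peg 1: [5, 3, 2, 1]
Peg 2: []

After move 2 (2->1):
Peg 0: [4]
Peg 1: [5, 3, 2, 1]
Peg 2: []

After move 3 (0->2):
Peg 0: []
Peg 1: [5, 3, 2, 1]
Peg 2: [4]

After move 4 (0->0):
Peg 0: []
Peg 1: [5, 3, 2, 1]
Peg 2: [4]

After move 5 (0->1):
Peg 0: []
Peg 1: [5, 3, 2, 1]
Peg 2: [4]

After move 6 (0->2):
Peg 0: []
Peg 1: [5, 3, 2, 1]
Peg 2: [4]

After move 7 (1->0):
Peg 0: [1]
Peg 1: [5, 3, 2]
Peg 2: [4]

After move 8 (1->2):
Peg 0: [1]
Peg 1: [5, 3]
Peg 2: [4, 2]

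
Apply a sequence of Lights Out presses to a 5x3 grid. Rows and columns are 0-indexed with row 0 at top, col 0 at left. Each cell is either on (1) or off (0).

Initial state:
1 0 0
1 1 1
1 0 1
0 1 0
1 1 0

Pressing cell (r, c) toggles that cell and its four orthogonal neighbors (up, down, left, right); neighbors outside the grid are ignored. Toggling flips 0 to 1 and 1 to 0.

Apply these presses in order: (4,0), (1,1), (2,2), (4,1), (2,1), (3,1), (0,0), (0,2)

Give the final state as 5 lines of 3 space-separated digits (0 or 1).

Answer: 0 1 1
1 1 0
0 0 1
0 0 0
1 0 1

Derivation:
After press 1 at (4,0):
1 0 0
1 1 1
1 0 1
1 1 0
0 0 0

After press 2 at (1,1):
1 1 0
0 0 0
1 1 1
1 1 0
0 0 0

After press 3 at (2,2):
1 1 0
0 0 1
1 0 0
1 1 1
0 0 0

After press 4 at (4,1):
1 1 0
0 0 1
1 0 0
1 0 1
1 1 1

After press 5 at (2,1):
1 1 0
0 1 1
0 1 1
1 1 1
1 1 1

After press 6 at (3,1):
1 1 0
0 1 1
0 0 1
0 0 0
1 0 1

After press 7 at (0,0):
0 0 0
1 1 1
0 0 1
0 0 0
1 0 1

After press 8 at (0,2):
0 1 1
1 1 0
0 0 1
0 0 0
1 0 1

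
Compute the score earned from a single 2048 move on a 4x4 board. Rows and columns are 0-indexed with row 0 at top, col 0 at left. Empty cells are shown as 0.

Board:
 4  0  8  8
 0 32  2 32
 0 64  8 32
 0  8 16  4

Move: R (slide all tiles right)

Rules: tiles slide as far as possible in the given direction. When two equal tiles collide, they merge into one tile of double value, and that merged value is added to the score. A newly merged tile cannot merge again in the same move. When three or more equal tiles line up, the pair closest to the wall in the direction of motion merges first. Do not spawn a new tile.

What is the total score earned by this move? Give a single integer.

Answer: 16

Derivation:
Slide right:
row 0: [4, 0, 8, 8] -> [0, 0, 4, 16]  score +16 (running 16)
row 1: [0, 32, 2, 32] -> [0, 32, 2, 32]  score +0 (running 16)
row 2: [0, 64, 8, 32] -> [0, 64, 8, 32]  score +0 (running 16)
row 3: [0, 8, 16, 4] -> [0, 8, 16, 4]  score +0 (running 16)
Board after move:
 0  0  4 16
 0 32  2 32
 0 64  8 32
 0  8 16  4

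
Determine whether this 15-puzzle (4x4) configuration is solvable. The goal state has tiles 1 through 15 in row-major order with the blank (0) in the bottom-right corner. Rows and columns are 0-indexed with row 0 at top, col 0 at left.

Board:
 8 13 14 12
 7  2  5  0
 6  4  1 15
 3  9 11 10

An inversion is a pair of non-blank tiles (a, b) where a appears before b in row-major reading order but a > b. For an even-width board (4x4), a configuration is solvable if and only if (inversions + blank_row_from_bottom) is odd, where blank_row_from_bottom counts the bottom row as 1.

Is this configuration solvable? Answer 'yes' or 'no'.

Answer: no

Derivation:
Inversions: 59
Blank is in row 1 (0-indexed from top), which is row 3 counting from the bottom (bottom = 1).
59 + 3 = 62, which is even, so the puzzle is not solvable.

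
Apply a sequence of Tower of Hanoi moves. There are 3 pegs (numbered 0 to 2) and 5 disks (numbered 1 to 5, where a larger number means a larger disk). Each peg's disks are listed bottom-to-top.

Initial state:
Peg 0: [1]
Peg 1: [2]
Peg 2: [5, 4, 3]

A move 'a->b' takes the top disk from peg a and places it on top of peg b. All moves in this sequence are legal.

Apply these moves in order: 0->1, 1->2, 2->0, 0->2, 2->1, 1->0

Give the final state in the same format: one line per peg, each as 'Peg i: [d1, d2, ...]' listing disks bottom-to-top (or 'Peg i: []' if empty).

Answer: Peg 0: [1]
Peg 1: [2]
Peg 2: [5, 4, 3]

Derivation:
After move 1 (0->1):
Peg 0: []
Peg 1: [2, 1]
Peg 2: [5, 4, 3]

After move 2 (1->2):
Peg 0: []
Peg 1: [2]
Peg 2: [5, 4, 3, 1]

After move 3 (2->0):
Peg 0: [1]
Peg 1: [2]
Peg 2: [5, 4, 3]

After move 4 (0->2):
Peg 0: []
Peg 1: [2]
Peg 2: [5, 4, 3, 1]

After move 5 (2->1):
Peg 0: []
Peg 1: [2, 1]
Peg 2: [5, 4, 3]

After move 6 (1->0):
Peg 0: [1]
Peg 1: [2]
Peg 2: [5, 4, 3]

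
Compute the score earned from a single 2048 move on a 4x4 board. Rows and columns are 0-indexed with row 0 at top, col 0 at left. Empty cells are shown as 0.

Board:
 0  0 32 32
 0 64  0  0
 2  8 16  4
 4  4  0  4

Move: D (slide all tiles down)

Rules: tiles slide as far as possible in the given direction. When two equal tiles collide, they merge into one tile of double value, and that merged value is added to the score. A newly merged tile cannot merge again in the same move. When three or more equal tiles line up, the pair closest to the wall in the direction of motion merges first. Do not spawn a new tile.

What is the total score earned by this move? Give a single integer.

Answer: 8

Derivation:
Slide down:
col 0: [0, 0, 2, 4] -> [0, 0, 2, 4]  score +0 (running 0)
col 1: [0, 64, 8, 4] -> [0, 64, 8, 4]  score +0 (running 0)
col 2: [32, 0, 16, 0] -> [0, 0, 32, 16]  score +0 (running 0)
col 3: [32, 0, 4, 4] -> [0, 0, 32, 8]  score +8 (running 8)
Board after move:
 0  0  0  0
 0 64  0  0
 2  8 32 32
 4  4 16  8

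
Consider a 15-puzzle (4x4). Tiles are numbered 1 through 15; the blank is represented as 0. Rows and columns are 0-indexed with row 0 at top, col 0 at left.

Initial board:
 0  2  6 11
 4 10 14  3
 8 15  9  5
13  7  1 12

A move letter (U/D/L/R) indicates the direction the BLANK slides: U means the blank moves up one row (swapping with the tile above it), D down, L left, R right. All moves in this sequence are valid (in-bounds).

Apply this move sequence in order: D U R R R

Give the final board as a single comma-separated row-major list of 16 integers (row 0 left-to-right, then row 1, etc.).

Answer: 2, 6, 11, 0, 4, 10, 14, 3, 8, 15, 9, 5, 13, 7, 1, 12

Derivation:
After move 1 (D):
 4  2  6 11
 0 10 14  3
 8 15  9  5
13  7  1 12

After move 2 (U):
 0  2  6 11
 4 10 14  3
 8 15  9  5
13  7  1 12

After move 3 (R):
 2  0  6 11
 4 10 14  3
 8 15  9  5
13  7  1 12

After move 4 (R):
 2  6  0 11
 4 10 14  3
 8 15  9  5
13  7  1 12

After move 5 (R):
 2  6 11  0
 4 10 14  3
 8 15  9  5
13  7  1 12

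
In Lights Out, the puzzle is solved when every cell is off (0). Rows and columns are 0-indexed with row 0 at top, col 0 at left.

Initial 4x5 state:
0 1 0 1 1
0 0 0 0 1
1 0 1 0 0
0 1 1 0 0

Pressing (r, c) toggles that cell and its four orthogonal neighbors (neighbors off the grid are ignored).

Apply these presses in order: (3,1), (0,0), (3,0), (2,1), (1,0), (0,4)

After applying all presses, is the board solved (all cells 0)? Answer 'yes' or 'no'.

After press 1 at (3,1):
0 1 0 1 1
0 0 0 0 1
1 1 1 0 0
1 0 0 0 0

After press 2 at (0,0):
1 0 0 1 1
1 0 0 0 1
1 1 1 0 0
1 0 0 0 0

After press 3 at (3,0):
1 0 0 1 1
1 0 0 0 1
0 1 1 0 0
0 1 0 0 0

After press 4 at (2,1):
1 0 0 1 1
1 1 0 0 1
1 0 0 0 0
0 0 0 0 0

After press 5 at (1,0):
0 0 0 1 1
0 0 0 0 1
0 0 0 0 0
0 0 0 0 0

After press 6 at (0,4):
0 0 0 0 0
0 0 0 0 0
0 0 0 0 0
0 0 0 0 0

Lights still on: 0

Answer: yes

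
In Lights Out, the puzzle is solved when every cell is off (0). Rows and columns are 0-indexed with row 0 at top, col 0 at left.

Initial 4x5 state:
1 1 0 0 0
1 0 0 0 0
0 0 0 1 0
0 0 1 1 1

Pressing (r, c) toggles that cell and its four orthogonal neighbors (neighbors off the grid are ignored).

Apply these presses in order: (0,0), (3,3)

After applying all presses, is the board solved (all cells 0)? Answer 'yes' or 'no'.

After press 1 at (0,0):
0 0 0 0 0
0 0 0 0 0
0 0 0 1 0
0 0 1 1 1

After press 2 at (3,3):
0 0 0 0 0
0 0 0 0 0
0 0 0 0 0
0 0 0 0 0

Lights still on: 0

Answer: yes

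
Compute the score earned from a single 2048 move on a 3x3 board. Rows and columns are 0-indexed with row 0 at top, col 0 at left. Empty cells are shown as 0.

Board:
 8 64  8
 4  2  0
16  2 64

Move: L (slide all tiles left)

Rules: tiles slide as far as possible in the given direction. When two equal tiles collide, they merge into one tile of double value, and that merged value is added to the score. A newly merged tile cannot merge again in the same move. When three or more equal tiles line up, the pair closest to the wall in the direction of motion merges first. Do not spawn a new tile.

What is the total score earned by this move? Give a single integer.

Slide left:
row 0: [8, 64, 8] -> [8, 64, 8]  score +0 (running 0)
row 1: [4, 2, 0] -> [4, 2, 0]  score +0 (running 0)
row 2: [16, 2, 64] -> [16, 2, 64]  score +0 (running 0)
Board after move:
 8 64  8
 4  2  0
16  2 64

Answer: 0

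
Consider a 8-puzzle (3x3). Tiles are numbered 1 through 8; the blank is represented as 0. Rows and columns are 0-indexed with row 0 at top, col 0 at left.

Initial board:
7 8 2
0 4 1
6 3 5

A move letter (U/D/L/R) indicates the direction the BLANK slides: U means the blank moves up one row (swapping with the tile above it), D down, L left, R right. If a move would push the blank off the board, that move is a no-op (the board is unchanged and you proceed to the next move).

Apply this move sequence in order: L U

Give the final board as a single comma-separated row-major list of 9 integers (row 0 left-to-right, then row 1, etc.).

After move 1 (L):
7 8 2
0 4 1
6 3 5

After move 2 (U):
0 8 2
7 4 1
6 3 5

Answer: 0, 8, 2, 7, 4, 1, 6, 3, 5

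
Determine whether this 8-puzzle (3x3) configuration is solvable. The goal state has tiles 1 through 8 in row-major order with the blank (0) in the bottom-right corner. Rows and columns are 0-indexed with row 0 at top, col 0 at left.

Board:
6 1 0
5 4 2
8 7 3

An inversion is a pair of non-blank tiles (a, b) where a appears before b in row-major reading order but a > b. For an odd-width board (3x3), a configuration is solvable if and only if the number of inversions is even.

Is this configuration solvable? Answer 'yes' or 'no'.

Answer: no

Derivation:
Inversions (pairs i<j in row-major order where tile[i] > tile[j] > 0): 13
13 is odd, so the puzzle is not solvable.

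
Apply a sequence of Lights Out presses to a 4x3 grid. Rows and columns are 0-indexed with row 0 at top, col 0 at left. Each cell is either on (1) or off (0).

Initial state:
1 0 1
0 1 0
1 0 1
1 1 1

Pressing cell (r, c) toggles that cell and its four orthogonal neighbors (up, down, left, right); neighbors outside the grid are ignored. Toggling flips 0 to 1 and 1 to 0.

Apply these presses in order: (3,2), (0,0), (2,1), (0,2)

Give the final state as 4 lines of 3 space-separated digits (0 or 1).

After press 1 at (3,2):
1 0 1
0 1 0
1 0 0
1 0 0

After press 2 at (0,0):
0 1 1
1 1 0
1 0 0
1 0 0

After press 3 at (2,1):
0 1 1
1 0 0
0 1 1
1 1 0

After press 4 at (0,2):
0 0 0
1 0 1
0 1 1
1 1 0

Answer: 0 0 0
1 0 1
0 1 1
1 1 0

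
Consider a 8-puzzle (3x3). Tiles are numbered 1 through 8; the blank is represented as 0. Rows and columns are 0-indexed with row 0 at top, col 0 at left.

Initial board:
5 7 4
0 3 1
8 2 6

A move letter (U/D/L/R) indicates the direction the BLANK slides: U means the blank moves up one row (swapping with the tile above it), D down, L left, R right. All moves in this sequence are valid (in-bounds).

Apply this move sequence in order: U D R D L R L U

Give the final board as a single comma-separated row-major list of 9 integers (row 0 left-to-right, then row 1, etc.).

After move 1 (U):
0 7 4
5 3 1
8 2 6

After move 2 (D):
5 7 4
0 3 1
8 2 6

After move 3 (R):
5 7 4
3 0 1
8 2 6

After move 4 (D):
5 7 4
3 2 1
8 0 6

After move 5 (L):
5 7 4
3 2 1
0 8 6

After move 6 (R):
5 7 4
3 2 1
8 0 6

After move 7 (L):
5 7 4
3 2 1
0 8 6

After move 8 (U):
5 7 4
0 2 1
3 8 6

Answer: 5, 7, 4, 0, 2, 1, 3, 8, 6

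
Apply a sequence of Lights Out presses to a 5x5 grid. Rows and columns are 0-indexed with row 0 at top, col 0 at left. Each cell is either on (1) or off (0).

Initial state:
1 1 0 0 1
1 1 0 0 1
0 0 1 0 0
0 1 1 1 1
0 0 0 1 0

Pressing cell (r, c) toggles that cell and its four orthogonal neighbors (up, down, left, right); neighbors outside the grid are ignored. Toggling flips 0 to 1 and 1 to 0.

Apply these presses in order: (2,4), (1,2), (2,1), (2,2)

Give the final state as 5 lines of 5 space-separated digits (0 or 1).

Answer: 1 1 1 0 1
1 1 0 1 0
1 0 0 0 1
0 0 0 1 0
0 0 0 1 0

Derivation:
After press 1 at (2,4):
1 1 0 0 1
1 1 0 0 0
0 0 1 1 1
0 1 1 1 0
0 0 0 1 0

After press 2 at (1,2):
1 1 1 0 1
1 0 1 1 0
0 0 0 1 1
0 1 1 1 0
0 0 0 1 0

After press 3 at (2,1):
1 1 1 0 1
1 1 1 1 0
1 1 1 1 1
0 0 1 1 0
0 0 0 1 0

After press 4 at (2,2):
1 1 1 0 1
1 1 0 1 0
1 0 0 0 1
0 0 0 1 0
0 0 0 1 0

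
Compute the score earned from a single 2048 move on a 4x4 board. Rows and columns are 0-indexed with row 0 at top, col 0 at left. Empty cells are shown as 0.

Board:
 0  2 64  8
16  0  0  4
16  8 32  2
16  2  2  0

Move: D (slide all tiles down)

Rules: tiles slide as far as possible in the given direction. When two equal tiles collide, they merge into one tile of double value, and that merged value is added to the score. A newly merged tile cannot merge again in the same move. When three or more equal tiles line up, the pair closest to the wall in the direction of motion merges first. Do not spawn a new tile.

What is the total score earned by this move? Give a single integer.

Slide down:
col 0: [0, 16, 16, 16] -> [0, 0, 16, 32]  score +32 (running 32)
col 1: [2, 0, 8, 2] -> [0, 2, 8, 2]  score +0 (running 32)
col 2: [64, 0, 32, 2] -> [0, 64, 32, 2]  score +0 (running 32)
col 3: [8, 4, 2, 0] -> [0, 8, 4, 2]  score +0 (running 32)
Board after move:
 0  0  0  0
 0  2 64  8
16  8 32  4
32  2  2  2

Answer: 32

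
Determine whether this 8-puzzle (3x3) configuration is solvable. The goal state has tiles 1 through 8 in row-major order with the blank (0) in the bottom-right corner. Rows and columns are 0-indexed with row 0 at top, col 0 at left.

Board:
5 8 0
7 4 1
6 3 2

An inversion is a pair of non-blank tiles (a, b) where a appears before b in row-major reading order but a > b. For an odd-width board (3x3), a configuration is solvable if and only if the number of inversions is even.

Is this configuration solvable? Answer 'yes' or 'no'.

Answer: no

Derivation:
Inversions (pairs i<j in row-major order where tile[i] > tile[j] > 0): 21
21 is odd, so the puzzle is not solvable.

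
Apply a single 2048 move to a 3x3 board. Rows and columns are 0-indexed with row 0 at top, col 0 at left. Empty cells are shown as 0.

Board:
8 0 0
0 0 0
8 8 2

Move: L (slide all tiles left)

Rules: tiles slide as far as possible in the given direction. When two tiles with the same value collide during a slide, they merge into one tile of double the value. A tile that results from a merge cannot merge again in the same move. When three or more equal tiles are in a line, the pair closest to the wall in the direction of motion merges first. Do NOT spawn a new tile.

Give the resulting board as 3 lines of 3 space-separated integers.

Slide left:
row 0: [8, 0, 0] -> [8, 0, 0]
row 1: [0, 0, 0] -> [0, 0, 0]
row 2: [8, 8, 2] -> [16, 2, 0]

Answer:  8  0  0
 0  0  0
16  2  0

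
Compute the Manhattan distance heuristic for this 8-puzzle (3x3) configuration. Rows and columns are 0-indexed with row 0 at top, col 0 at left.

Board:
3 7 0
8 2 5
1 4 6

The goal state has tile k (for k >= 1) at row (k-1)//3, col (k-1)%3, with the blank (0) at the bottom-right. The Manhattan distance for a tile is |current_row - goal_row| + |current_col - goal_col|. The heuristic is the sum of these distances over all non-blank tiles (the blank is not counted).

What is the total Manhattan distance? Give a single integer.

Answer: 14

Derivation:
Tile 3: (0,0)->(0,2) = 2
Tile 7: (0,1)->(2,0) = 3
Tile 8: (1,0)->(2,1) = 2
Tile 2: (1,1)->(0,1) = 1
Tile 5: (1,2)->(1,1) = 1
Tile 1: (2,0)->(0,0) = 2
Tile 4: (2,1)->(1,0) = 2
Tile 6: (2,2)->(1,2) = 1
Sum: 2 + 3 + 2 + 1 + 1 + 2 + 2 + 1 = 14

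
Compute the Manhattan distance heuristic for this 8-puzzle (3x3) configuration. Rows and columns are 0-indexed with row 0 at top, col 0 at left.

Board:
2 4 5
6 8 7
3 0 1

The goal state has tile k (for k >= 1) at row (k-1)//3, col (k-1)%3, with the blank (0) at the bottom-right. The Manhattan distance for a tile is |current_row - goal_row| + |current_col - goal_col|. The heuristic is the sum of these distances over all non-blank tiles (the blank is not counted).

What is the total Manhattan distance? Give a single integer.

Tile 2: (0,0)->(0,1) = 1
Tile 4: (0,1)->(1,0) = 2
Tile 5: (0,2)->(1,1) = 2
Tile 6: (1,0)->(1,2) = 2
Tile 8: (1,1)->(2,1) = 1
Tile 7: (1,2)->(2,0) = 3
Tile 3: (2,0)->(0,2) = 4
Tile 1: (2,2)->(0,0) = 4
Sum: 1 + 2 + 2 + 2 + 1 + 3 + 4 + 4 = 19

Answer: 19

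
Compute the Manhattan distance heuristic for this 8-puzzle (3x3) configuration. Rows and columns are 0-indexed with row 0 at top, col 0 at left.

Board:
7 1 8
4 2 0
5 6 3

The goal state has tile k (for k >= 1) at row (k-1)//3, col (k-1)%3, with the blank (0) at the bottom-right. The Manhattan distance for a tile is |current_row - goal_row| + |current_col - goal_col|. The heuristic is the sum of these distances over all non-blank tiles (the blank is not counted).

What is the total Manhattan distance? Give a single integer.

Answer: 13

Derivation:
Tile 7: at (0,0), goal (2,0), distance |0-2|+|0-0| = 2
Tile 1: at (0,1), goal (0,0), distance |0-0|+|1-0| = 1
Tile 8: at (0,2), goal (2,1), distance |0-2|+|2-1| = 3
Tile 4: at (1,0), goal (1,0), distance |1-1|+|0-0| = 0
Tile 2: at (1,1), goal (0,1), distance |1-0|+|1-1| = 1
Tile 5: at (2,0), goal (1,1), distance |2-1|+|0-1| = 2
Tile 6: at (2,1), goal (1,2), distance |2-1|+|1-2| = 2
Tile 3: at (2,2), goal (0,2), distance |2-0|+|2-2| = 2
Sum: 2 + 1 + 3 + 0 + 1 + 2 + 2 + 2 = 13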